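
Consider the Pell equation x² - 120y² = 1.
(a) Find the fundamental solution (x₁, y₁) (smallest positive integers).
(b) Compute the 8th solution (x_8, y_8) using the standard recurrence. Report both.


Step 1: Find the fundamental solution (x₁, y₁) of x² - 120y² = 1.
  Expand √120 as a continued fraction. a₀ = ⌊√120⌋ = 10; iterate m_{k+1} = d_k·a_k − m_k, d_{k+1} = (120 − m_{k+1}²)/d_k, a_{k+1} = ⌊(a₀ + m_{k+1})/d_{k+1}⌋ (starting m₀ = 0, d₀ = 1), with convergents p_k = a_k·p_{k-1} + p_{k-2}, q_k = a_k·q_{k-1} + q_{k-2} (p₋₁ = 1, q₋₁ = 0):
  k = 0: a₀ = 10; p₀/q₀ = 10/1; p₀² − 120·q₀² = 100 − 120 = -20.
  k = 1: m = 10, d = 20, a = ⌊(10 + 10)/20⌋ = 1; p/q = (1·10 + 1)/(1·1 + 0) = 11/1; p² − 120·q² = 121 − 120 = 1.
  The first convergent with p² − 120·q² = 1 gives the fundamental solution (x₁, y₁) = (11, 1).
Step 2: Apply the recurrence (x_{n+1}, y_{n+1}) = (x₁x_n + 120y₁y_n, x₁y_n + y₁x_n) repeatedly.
  From (x_1, y_1) = (11, 1): x_2 = 11·11 + 120·1·1 = 241; y_2 = 11·1 + 1·11 = 22.
  From (x_2, y_2) = (241, 22): x_3 = 11·241 + 120·1·22 = 5291; y_3 = 11·22 + 1·241 = 483.
  From (x_3, y_3) = (5291, 483): x_4 = 11·5291 + 120·1·483 = 116161; y_4 = 11·483 + 1·5291 = 10604.
  From (x_4, y_4) = (116161, 10604): x_5 = 11·116161 + 120·1·10604 = 2550251; y_5 = 11·10604 + 1·116161 = 232805.
  From (x_5, y_5) = (2550251, 232805): x_6 = 11·2550251 + 120·1·232805 = 55989361; y_6 = 11·232805 + 1·2550251 = 5111106.
  From (x_6, y_6) = (55989361, 5111106): x_7 = 11·55989361 + 120·1·5111106 = 1229215691; y_7 = 11·5111106 + 1·55989361 = 112211527.
  From (x_7, y_7) = (1229215691, 112211527): x_8 = 11·1229215691 + 120·1·112211527 = 26986755841; y_8 = 11·112211527 + 1·1229215691 = 2463542488.
Step 3: Verify x_8² - 120·y_8² = 728284990821747617281 - 728284990821747617280 = 1 (should be 1). ✓

(x_1, y_1) = (11, 1); (x_8, y_8) = (26986755841, 2463542488).


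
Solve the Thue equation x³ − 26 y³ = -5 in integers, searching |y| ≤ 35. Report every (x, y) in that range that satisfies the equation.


The equation is x³ - 26y³ = -5. For fixed y, x³ = 26·y³ − 5, so a solution requires the RHS to be a perfect cube.
Strategy: iterate y from -35 to 35, compute RHS = 26·y³ − 5, and check whether it is a (positive or negative) perfect cube.
Check small values of y:
  y = 0: RHS = -5 is not a perfect cube.
  y = 1: RHS = 21 is not a perfect cube.
  y = -1: RHS = -31 is not a perfect cube.
  y = 2: RHS = 203 is not a perfect cube.
  y = -2: RHS = -213 is not a perfect cube.
  y = 3: RHS = 697 is not a perfect cube.
  y = -3: RHS = -707 is not a perfect cube.
Continuing the search up to |y| = 35 finds no solutions either.
No (x, y) in the scanned range satisfies the equation.

No integer solutions with |y| ≤ 35.


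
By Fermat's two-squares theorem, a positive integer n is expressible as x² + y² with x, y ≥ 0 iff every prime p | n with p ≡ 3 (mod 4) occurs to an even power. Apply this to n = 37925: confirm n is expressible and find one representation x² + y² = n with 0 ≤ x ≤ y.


Step 1: Factor n = 37925 = 5^2 · 37 · 41.
Step 2: Check the mod-4 condition on each prime factor: 5 ≡ 1 (mod 4), exponent 2; 37 ≡ 1 (mod 4), exponent 1; 41 ≡ 1 (mod 4), exponent 1.
All primes ≡ 3 (mod 4) appear to even exponent (or don't appear), so by the two-squares theorem n IS expressible as a sum of two squares.
Step 3: Build a representation. Group n = k² · m with k = 5 and m = 37 · 41 = 1517 (a product of primes ≡ 1 (mod 4)); a representation of m scales to one of n via (k·x)² + (k·y)² = k²(x² + y²). Each prime p ≡ 1 (mod 4) is itself a sum of two squares; find a² by testing p − a² for a perfect square:
  37: 37 − 1² = 36 = 6² ⇒ 37 = 1² + 6².
  41: 41 − 1² = 40, 41 − 2² = 37, 41 − 3² = 32, 41 − 4² = 25 = 5² ⇒ 41 = 4² + 5².
  Combine using the Brahmagupta–Fibonacci identity (a² + b²)(c² + d²) = (ac − bd)² + (ad + bc)² = (ac + bd)² + (ad − bc)²:
  37 · 41 = 1517: from (1² + 6²)(4² + 5²), take (1·4 − 6·5, 1·5 + 6·4) = (4 − 30, 5 + 24) = (-26, 29); dropping signs (only squares matter) gives (26, 29); check 26² + 29² = 676 + 841 = 1517 ✓.
  Scale by k = 5: (5·26, 5·29) = (130, 145).
Step 4: Order so x ≤ y and verify: 130² + 145² = 16900 + 21025 = 37925 = n. ✓

n = 37925 = 130² + 145² (one valid representation with x ≤ y).


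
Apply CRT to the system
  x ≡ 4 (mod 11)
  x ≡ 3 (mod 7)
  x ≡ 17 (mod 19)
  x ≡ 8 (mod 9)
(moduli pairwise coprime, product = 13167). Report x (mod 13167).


Product of moduli M = 11 · 7 · 19 · 9 = 13167.
Merge one congruence at a time:
  Start: x ≡ 4 (mod 11).
  Combine with x ≡ 3 (mod 7); new modulus lcm = 77.
    Write x = 4 + 11·t and substitute into x ≡ 3 (mod 7): 11·t ≡ 3 − 4 = -1 (mod 7).
    Reduce coefficients mod 7: 4·t ≡ 6 (mod 7).
    The inverse of 4 mod 7 is 2 (since 4·2 = 8 = 1·7 + 1), so t ≡ 2·6 = 12 ≡ 5 (mod 7).
    Then x = 4 + 11·5 = 59, valid modulo lcm(11, 7) = 77: x ≡ 59 (mod 77).
  Combine with x ≡ 17 (mod 19); new modulus lcm = 1463.
    Write x = 59 + 77·t and substitute into x ≡ 17 (mod 19): 77·t ≡ 17 − 59 = -42 (mod 19).
    Reduce coefficients mod 19: 1·t ≡ 15 (mod 19).
    So t ≡ 15 (mod 19).
    Then x = 59 + 77·15 = 1214, valid modulo lcm(77, 19) = 1463: x ≡ 1214 (mod 1463).
  Combine with x ≡ 8 (mod 9); new modulus lcm = 13167.
    Write x = 1214 + 1463·t and substitute into x ≡ 8 (mod 9): 1463·t ≡ 8 − 1214 = -1206 (mod 9).
    Reduce coefficients mod 9: 5·t ≡ 0 (mod 9).
    The inverse of 5 mod 9 is 2 (since 5·2 = 10 = 1·9 + 1), so t ≡ 2·0 = 0 ≡ 0 (mod 9).
    Then x = 1214 + 1463·0 = 1214, valid modulo lcm(1463, 9) = 13167: x ≡ 1214 (mod 13167).
Verify against each original: 1214 mod 11 = 4, 1214 mod 7 = 3, 1214 mod 19 = 17, 1214 mod 9 = 8.

x ≡ 1214 (mod 13167).


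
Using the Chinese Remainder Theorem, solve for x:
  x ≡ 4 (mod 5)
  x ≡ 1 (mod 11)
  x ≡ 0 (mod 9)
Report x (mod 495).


Moduli 5, 11, 9 are pairwise coprime; by CRT there is a unique solution modulo M = 5 · 11 · 9 = 495.
Solve pairwise, accumulating the modulus:
  Start with x ≡ 4 (mod 5).
  Combine with x ≡ 1 (mod 11): since gcd(5, 11) = 1, we get a unique residue mod 55.
    Write x = 4 + 5·t and substitute into x ≡ 1 (mod 11): 5·t ≡ 1 − 4 = -3 (mod 11).
    Reduce coefficients mod 11: 5·t ≡ 8 (mod 11).
    The inverse of 5 mod 11 is 9 (since 5·9 = 45 = 4·11 + 1), so t ≡ 9·8 = 72 ≡ 6 (mod 11).
    Then x = 4 + 5·6 = 34, valid modulo lcm(5, 11) = 55: x ≡ 34 (mod 55).
  Combine with x ≡ 0 (mod 9): since gcd(55, 9) = 1, we get a unique residue mod 495.
    Write x = 34 + 55·t and substitute into x ≡ 0 (mod 9): 55·t ≡ 0 − 34 = -34 (mod 9).
    Reduce coefficients mod 9: 1·t ≡ 2 (mod 9).
    So t ≡ 2 (mod 9).
    Then x = 34 + 55·2 = 144, valid modulo lcm(55, 9) = 495: x ≡ 144 (mod 495).
Verify: 144 mod 5 = 4 ✓, 144 mod 11 = 1 ✓, 144 mod 9 = 0 ✓.

x ≡ 144 (mod 495).


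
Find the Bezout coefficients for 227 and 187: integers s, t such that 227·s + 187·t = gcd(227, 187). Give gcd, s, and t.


Euclidean algorithm on (227, 187) — divide until remainder is 0:
  227 = 1 · 187 + 40
  187 = 4 · 40 + 27
  40 = 1 · 27 + 13
  27 = 2 · 13 + 1
  13 = 13 · 1 + 0
gcd(227, 187) = 1.
Track Bezout coefficients alongside the remainders: start with r₀ = 227 = a·1 + b·0 (s = 1, t = 0) and r₁ = 187 = a·0 + b·1 (s = 0, t = 1); each new remainder r_{k+1} = r_{k-1} − q_k·r_k inherits s_{k+1} = s_{k-1} − q_k·s_k, t_{k+1} = t_{k-1} − q_k·t_k, so r_k = a·s_k + b·t_k at every step:
  q = 1: r = 40, s = 1 − 1·0 = 1, t = 0 − 1·1 = -1  (check: 227·1 + 187·(-1) = 40)
  q = 4: r = 27, s = 0 − 4·1 = -4, t = 1 − 4·(-1) = 5  (check: 227·(-4) + 187·5 = 27)
  q = 1: r = 13, s = 1 − 1·(-4) = 5, t = -1 − 1·5 = -6  (check: 227·5 + 187·(-6) = 13)
  q = 2: r = 1, s = -4 − 2·5 = -14, t = 5 − 2·(-6) = 17  (check: 227·(-14) + 187·17 = 1)
The row with r = 1 (the gcd) gives the Bezout coefficients s = -14, t = 17.
Result: 227 · (-14) + 187 · (17) = 1.

gcd(227, 187) = 1; s = -14, t = 17 (check: 227·(-14) + 187·17 = 1).


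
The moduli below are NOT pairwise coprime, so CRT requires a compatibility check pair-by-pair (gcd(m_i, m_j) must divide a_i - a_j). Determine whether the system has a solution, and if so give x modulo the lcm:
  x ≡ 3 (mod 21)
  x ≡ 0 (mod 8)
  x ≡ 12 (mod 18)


Moduli 21, 8, 18 are not pairwise coprime, so CRT works modulo lcm(m_i) when all pairwise compatibility conditions hold.
Pairwise compatibility: gcd(m_i, m_j) must divide a_i - a_j for every pair.
Merge one congruence at a time:
  Start: x ≡ 3 (mod 21).
  Combine with x ≡ 0 (mod 8): gcd(21, 8) = 1; 0 - 3 = -3, which IS divisible by 1, so compatible.
    Write x = 3 + 21·t and substitute into x ≡ 0 (mod 8): 21·t ≡ 0 − 3 = -3 (mod 8).
    Reduce coefficients mod 8: 5·t ≡ 5 (mod 8).
    The inverse of 5 mod 8 is 5 (since 5·5 = 25 = 3·8 + 1), so t ≡ 5·5 = 25 ≡ 1 (mod 8).
    Then x = 3 + 21·1 = 24, valid modulo lcm(21, 8) = 168: x ≡ 24 (mod 168).
  Combine with x ≡ 12 (mod 18): gcd(168, 18) = 6; 12 - 24 = -12, which IS divisible by 6, so compatible.
    Write x = 24 + 168·t and substitute into x ≡ 12 (mod 18): 168·t ≡ 12 − 24 = -12 (mod 18).
    Divide the congruence (and modulus) by g = 6: 28·t ≡ -2 (mod 3).
    Reduce coefficients mod 3: 1·t ≡ 1 (mod 3).
    So t ≡ 1 (mod 3).
    Then x = 24 + 168·1 = 192, valid modulo lcm(168, 18) = 504: x ≡ 192 (mod 504).
Verify: 192 mod 21 = 3, 192 mod 8 = 0, 192 mod 18 = 12.

x ≡ 192 (mod 504).


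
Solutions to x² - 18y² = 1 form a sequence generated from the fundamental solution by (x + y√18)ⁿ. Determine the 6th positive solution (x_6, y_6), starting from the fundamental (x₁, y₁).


Step 1: Find the fundamental solution (x₁, y₁) of x² - 18y² = 1.
  Expand √18 as a continued fraction. a₀ = ⌊√18⌋ = 4; iterate m_{k+1} = d_k·a_k − m_k, d_{k+1} = (18 − m_{k+1}²)/d_k, a_{k+1} = ⌊(a₀ + m_{k+1})/d_{k+1}⌋ (starting m₀ = 0, d₀ = 1), with convergents p_k = a_k·p_{k-1} + p_{k-2}, q_k = a_k·q_{k-1} + q_{k-2} (p₋₁ = 1, q₋₁ = 0):
  k = 0: a₀ = 4; p₀/q₀ = 4/1; p₀² − 18·q₀² = 16 − 18 = -2.
  k = 1: m = 4, d = 2, a = ⌊(4 + 4)/2⌋ = 4; p/q = (4·4 + 1)/(4·1 + 0) = 17/4; p² − 18·q² = 289 − 288 = 1.
  The first convergent with p² − 18·q² = 1 gives the fundamental solution (x₁, y₁) = (17, 4).
Step 2: Apply the recurrence (x_{n+1}, y_{n+1}) = (x₁x_n + 18y₁y_n, x₁y_n + y₁x_n) repeatedly.
  From (x_1, y_1) = (17, 4): x_2 = 17·17 + 18·4·4 = 577; y_2 = 17·4 + 4·17 = 136.
  From (x_2, y_2) = (577, 136): x_3 = 17·577 + 18·4·136 = 19601; y_3 = 17·136 + 4·577 = 4620.
  From (x_3, y_3) = (19601, 4620): x_4 = 17·19601 + 18·4·4620 = 665857; y_4 = 17·4620 + 4·19601 = 156944.
  From (x_4, y_4) = (665857, 156944): x_5 = 17·665857 + 18·4·156944 = 22619537; y_5 = 17·156944 + 4·665857 = 5331476.
  From (x_5, y_5) = (22619537, 5331476): x_6 = 17·22619537 + 18·4·5331476 = 768398401; y_6 = 17·5331476 + 4·22619537 = 181113240.
Step 3: Verify x_6² - 18·y_6² = 590436102659356801 - 590436102659356800 = 1 (should be 1). ✓

(x_1, y_1) = (17, 4); (x_6, y_6) = (768398401, 181113240).


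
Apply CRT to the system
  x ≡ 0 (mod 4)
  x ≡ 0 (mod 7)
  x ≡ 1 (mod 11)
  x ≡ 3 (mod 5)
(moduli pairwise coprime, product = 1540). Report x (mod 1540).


Product of moduli M = 4 · 7 · 11 · 5 = 1540.
Merge one congruence at a time:
  Start: x ≡ 0 (mod 4).
  Combine with x ≡ 0 (mod 7); new modulus lcm = 28.
    Write x = 0 + 4·t and substitute into x ≡ 0 (mod 7): 4·t ≡ 0 − 0 = 0 (mod 7).
    The inverse of 4 mod 7 is 2 (since 4·2 = 8 = 1·7 + 1), so t ≡ 2·0 = 0 ≡ 0 (mod 7).
    Then x = 0 + 4·0 = 0, valid modulo lcm(4, 7) = 28: x ≡ 0 (mod 28).
  Combine with x ≡ 1 (mod 11); new modulus lcm = 308.
    Write x = 0 + 28·t and substitute into x ≡ 1 (mod 11): 28·t ≡ 1 − 0 = 1 (mod 11).
    Reduce coefficients mod 11: 6·t ≡ 1 (mod 11).
    The inverse of 6 mod 11 is 2 (since 6·2 = 12 = 1·11 + 1), so t ≡ 2·1 = 2 ≡ 2 (mod 11).
    Then x = 0 + 28·2 = 56, valid modulo lcm(28, 11) = 308: x ≡ 56 (mod 308).
  Combine with x ≡ 3 (mod 5); new modulus lcm = 1540.
    Write x = 56 + 308·t and substitute into x ≡ 3 (mod 5): 308·t ≡ 3 − 56 = -53 (mod 5).
    Reduce coefficients mod 5: 3·t ≡ 2 (mod 5).
    The inverse of 3 mod 5 is 2 (since 3·2 = 6 = 1·5 + 1), so t ≡ 2·2 = 4 ≡ 4 (mod 5).
    Then x = 56 + 308·4 = 1288, valid modulo lcm(308, 5) = 1540: x ≡ 1288 (mod 1540).
Verify against each original: 1288 mod 4 = 0, 1288 mod 7 = 0, 1288 mod 11 = 1, 1288 mod 5 = 3.

x ≡ 1288 (mod 1540).


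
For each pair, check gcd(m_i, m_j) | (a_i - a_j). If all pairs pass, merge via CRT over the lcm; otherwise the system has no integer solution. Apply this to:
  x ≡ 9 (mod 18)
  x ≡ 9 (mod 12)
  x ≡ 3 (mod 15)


Moduli 18, 12, 15 are not pairwise coprime, so CRT works modulo lcm(m_i) when all pairwise compatibility conditions hold.
Pairwise compatibility: gcd(m_i, m_j) must divide a_i - a_j for every pair.
Merge one congruence at a time:
  Start: x ≡ 9 (mod 18).
  Combine with x ≡ 9 (mod 12): gcd(18, 12) = 6; 9 - 9 = 0, which IS divisible by 6, so compatible.
    Write x = 9 + 18·t and substitute into x ≡ 9 (mod 12): 18·t ≡ 9 − 9 = 0 (mod 12).
    Divide the congruence (and modulus) by g = 6: 3·t ≡ 0 (mod 2).
    Reduce coefficients mod 2: 1·t ≡ 0 (mod 2).
    So t ≡ 0 (mod 2).
    Then x = 9 + 18·0 = 9, valid modulo lcm(18, 12) = 36: x ≡ 9 (mod 36).
  Combine with x ≡ 3 (mod 15): gcd(36, 15) = 3; 3 - 9 = -6, which IS divisible by 3, so compatible.
    Write x = 9 + 36·t and substitute into x ≡ 3 (mod 15): 36·t ≡ 3 − 9 = -6 (mod 15).
    Divide the congruence (and modulus) by g = 3: 12·t ≡ -2 (mod 5).
    Reduce coefficients mod 5: 2·t ≡ 3 (mod 5).
    The inverse of 2 mod 5 is 3 (since 2·3 = 6 = 1·5 + 1), so t ≡ 3·3 = 9 ≡ 4 (mod 5).
    Then x = 9 + 36·4 = 153, valid modulo lcm(36, 15) = 180: x ≡ 153 (mod 180).
Verify: 153 mod 18 = 9, 153 mod 12 = 9, 153 mod 15 = 3.

x ≡ 153 (mod 180).


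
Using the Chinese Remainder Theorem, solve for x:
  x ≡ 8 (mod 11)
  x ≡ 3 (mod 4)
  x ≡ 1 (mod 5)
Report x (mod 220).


Moduli 11, 4, 5 are pairwise coprime; by CRT there is a unique solution modulo M = 11 · 4 · 5 = 220.
Solve pairwise, accumulating the modulus:
  Start with x ≡ 8 (mod 11).
  Combine with x ≡ 3 (mod 4): since gcd(11, 4) = 1, we get a unique residue mod 44.
    Write x = 8 + 11·t and substitute into x ≡ 3 (mod 4): 11·t ≡ 3 − 8 = -5 (mod 4).
    Reduce coefficients mod 4: 3·t ≡ 3 (mod 4).
    The inverse of 3 mod 4 is 3 (since 3·3 = 9 = 2·4 + 1), so t ≡ 3·3 = 9 ≡ 1 (mod 4).
    Then x = 8 + 11·1 = 19, valid modulo lcm(11, 4) = 44: x ≡ 19 (mod 44).
  Combine with x ≡ 1 (mod 5): since gcd(44, 5) = 1, we get a unique residue mod 220.
    Write x = 19 + 44·t and substitute into x ≡ 1 (mod 5): 44·t ≡ 1 − 19 = -18 (mod 5).
    Reduce coefficients mod 5: 4·t ≡ 2 (mod 5).
    The inverse of 4 mod 5 is 4 (since 4·4 = 16 = 3·5 + 1), so t ≡ 4·2 = 8 ≡ 3 (mod 5).
    Then x = 19 + 44·3 = 151, valid modulo lcm(44, 5) = 220: x ≡ 151 (mod 220).
Verify: 151 mod 11 = 8 ✓, 151 mod 4 = 3 ✓, 151 mod 5 = 1 ✓.

x ≡ 151 (mod 220).


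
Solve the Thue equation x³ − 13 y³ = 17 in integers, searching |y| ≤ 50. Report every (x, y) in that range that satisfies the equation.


The equation is x³ - 13y³ = 17. For fixed y, x³ = 13·y³ + 17, so a solution requires the RHS to be a perfect cube.
Strategy: iterate y from -50 to 50, compute RHS = 13·y³ + 17, and check whether it is a (positive or negative) perfect cube.
Check small values of y:
  y = 0: RHS = 17 is not a perfect cube.
  y = 1: RHS = 30 is not a perfect cube.
  y = -1: RHS = 4 is not a perfect cube.
  y = 2: RHS = 121 is not a perfect cube.
  y = -2: RHS = -87 is not a perfect cube.
  y = 3: RHS = 368 is not a perfect cube.
  y = -3: RHS = -334 is not a perfect cube.
Continuing the search up to |y| = 50 finds no solutions either.
No (x, y) in the scanned range satisfies the equation.

No integer solutions with |y| ≤ 50.


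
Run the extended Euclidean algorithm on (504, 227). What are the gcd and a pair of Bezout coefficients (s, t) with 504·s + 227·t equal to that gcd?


Euclidean algorithm on (504, 227) — divide until remainder is 0:
  504 = 2 · 227 + 50
  227 = 4 · 50 + 27
  50 = 1 · 27 + 23
  27 = 1 · 23 + 4
  23 = 5 · 4 + 3
  4 = 1 · 3 + 1
  3 = 3 · 1 + 0
gcd(504, 227) = 1.
Track Bezout coefficients alongside the remainders: start with r₀ = 504 = a·1 + b·0 (s = 1, t = 0) and r₁ = 227 = a·0 + b·1 (s = 0, t = 1); each new remainder r_{k+1} = r_{k-1} − q_k·r_k inherits s_{k+1} = s_{k-1} − q_k·s_k, t_{k+1} = t_{k-1} − q_k·t_k, so r_k = a·s_k + b·t_k at every step:
  q = 2: r = 50, s = 1 − 2·0 = 1, t = 0 − 2·1 = -2  (check: 504·1 + 227·(-2) = 50)
  q = 4: r = 27, s = 0 − 4·1 = -4, t = 1 − 4·(-2) = 9  (check: 504·(-4) + 227·9 = 27)
  q = 1: r = 23, s = 1 − 1·(-4) = 5, t = -2 − 1·9 = -11  (check: 504·5 + 227·(-11) = 23)
  q = 1: r = 4, s = -4 − 1·5 = -9, t = 9 − 1·(-11) = 20  (check: 504·(-9) + 227·20 = 4)
  q = 5: r = 3, s = 5 − 5·(-9) = 50, t = -11 − 5·20 = -111  (check: 504·50 + 227·(-111) = 3)
  q = 1: r = 1, s = -9 − 1·50 = -59, t = 20 − 1·(-111) = 131  (check: 504·(-59) + 227·131 = 1)
The row with r = 1 (the gcd) gives the Bezout coefficients s = -59, t = 131.
Result: 504 · (-59) + 227 · (131) = 1.

gcd(504, 227) = 1; s = -59, t = 131 (check: 504·(-59) + 227·131 = 1).


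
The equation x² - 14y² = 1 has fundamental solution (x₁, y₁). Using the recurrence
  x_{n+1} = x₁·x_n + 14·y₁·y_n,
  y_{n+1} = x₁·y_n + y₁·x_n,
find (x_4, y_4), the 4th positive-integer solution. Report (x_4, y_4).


Step 1: Find the fundamental solution (x₁, y₁) of x² - 14y² = 1.
  Expand √14 as a continued fraction. a₀ = ⌊√14⌋ = 3; iterate m_{k+1} = d_k·a_k − m_k, d_{k+1} = (14 − m_{k+1}²)/d_k, a_{k+1} = ⌊(a₀ + m_{k+1})/d_{k+1}⌋ (starting m₀ = 0, d₀ = 1), with convergents p_k = a_k·p_{k-1} + p_{k-2}, q_k = a_k·q_{k-1} + q_{k-2} (p₋₁ = 1, q₋₁ = 0):
  k = 0: a₀ = 3; p₀/q₀ = 3/1; p₀² − 14·q₀² = 9 − 14 = -5.
  k = 1: m = 3, d = 5, a = ⌊(3 + 3)/5⌋ = 1; p/q = (1·3 + 1)/(1·1 + 0) = 4/1; p² − 14·q² = 16 − 14 = 2.
  k = 2: m = 2, d = 2, a = ⌊(3 + 2)/2⌋ = 2; p/q = (2·4 + 3)/(2·1 + 1) = 11/3; p² − 14·q² = 121 − 126 = -5.
  k = 3: m = 2, d = 5, a = ⌊(3 + 2)/5⌋ = 1; p/q = (1·11 + 4)/(1·3 + 1) = 15/4; p² − 14·q² = 225 − 224 = 1.
  The first convergent with p² − 14·q² = 1 gives the fundamental solution (x₁, y₁) = (15, 4).
Step 2: Apply the recurrence (x_{n+1}, y_{n+1}) = (x₁x_n + 14y₁y_n, x₁y_n + y₁x_n) repeatedly.
  From (x_1, y_1) = (15, 4): x_2 = 15·15 + 14·4·4 = 449; y_2 = 15·4 + 4·15 = 120.
  From (x_2, y_2) = (449, 120): x_3 = 15·449 + 14·4·120 = 13455; y_3 = 15·120 + 4·449 = 3596.
  From (x_3, y_3) = (13455, 3596): x_4 = 15·13455 + 14·4·3596 = 403201; y_4 = 15·3596 + 4·13455 = 107760.
Step 3: Verify x_4² - 14·y_4² = 162571046401 - 162571046400 = 1 (should be 1). ✓

(x_1, y_1) = (15, 4); (x_4, y_4) = (403201, 107760).


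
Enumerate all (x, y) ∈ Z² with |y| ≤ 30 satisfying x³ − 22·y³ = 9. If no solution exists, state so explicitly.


The equation is x³ - 22y³ = 9. For fixed y, x³ = 22·y³ + 9, so a solution requires the RHS to be a perfect cube.
Strategy: iterate y from -30 to 30, compute RHS = 22·y³ + 9, and check whether it is a (positive or negative) perfect cube.
Check small values of y:
  y = 0: RHS = 9 is not a perfect cube.
  y = 1: RHS = 31 is not a perfect cube.
  y = -1: RHS = -13 is not a perfect cube.
  y = 2: RHS = 185 is not a perfect cube.
  y = -2: RHS = -167 is not a perfect cube.
  y = 3: RHS = 603 is not a perfect cube.
  y = -3: RHS = -585 is not a perfect cube.
Continuing the search up to |y| = 30 finds no solutions either.
No (x, y) in the scanned range satisfies the equation.

No integer solutions with |y| ≤ 30.


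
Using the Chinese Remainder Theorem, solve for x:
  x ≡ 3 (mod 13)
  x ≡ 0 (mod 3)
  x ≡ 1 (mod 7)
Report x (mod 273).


Moduli 13, 3, 7 are pairwise coprime; by CRT there is a unique solution modulo M = 13 · 3 · 7 = 273.
Solve pairwise, accumulating the modulus:
  Start with x ≡ 3 (mod 13).
  Combine with x ≡ 0 (mod 3): since gcd(13, 3) = 1, we get a unique residue mod 39.
    Write x = 3 + 13·t and substitute into x ≡ 0 (mod 3): 13·t ≡ 0 − 3 = -3 (mod 3).
    Reduce coefficients mod 3: 1·t ≡ 0 (mod 3).
    So t ≡ 0 (mod 3).
    Then x = 3 + 13·0 = 3, valid modulo lcm(13, 3) = 39: x ≡ 3 (mod 39).
  Combine with x ≡ 1 (mod 7): since gcd(39, 7) = 1, we get a unique residue mod 273.
    Write x = 3 + 39·t and substitute into x ≡ 1 (mod 7): 39·t ≡ 1 − 3 = -2 (mod 7).
    Reduce coefficients mod 7: 4·t ≡ 5 (mod 7).
    The inverse of 4 mod 7 is 2 (since 4·2 = 8 = 1·7 + 1), so t ≡ 2·5 = 10 ≡ 3 (mod 7).
    Then x = 3 + 39·3 = 120, valid modulo lcm(39, 7) = 273: x ≡ 120 (mod 273).
Verify: 120 mod 13 = 3 ✓, 120 mod 3 = 0 ✓, 120 mod 7 = 1 ✓.

x ≡ 120 (mod 273).


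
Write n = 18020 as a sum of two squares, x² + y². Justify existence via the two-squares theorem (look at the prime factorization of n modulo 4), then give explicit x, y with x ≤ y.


Step 1: Factor n = 18020 = 2^2 · 5 · 17 · 53.
Step 2: Check the mod-4 condition on each prime factor: 2 = 2 (special); 5 ≡ 1 (mod 4), exponent 1; 17 ≡ 1 (mod 4), exponent 1; 53 ≡ 1 (mod 4), exponent 1.
All primes ≡ 3 (mod 4) appear to even exponent (or don't appear), so by the two-squares theorem n IS expressible as a sum of two squares.
Step 3: Build a representation. Group n = k² · m with k = 2 and m = 5 · 17 · 53 = 4505 (a product of primes ≡ 1 (mod 4)); a representation of m scales to one of n via (k·x)² + (k·y)² = k²(x² + y²). Each prime p ≡ 1 (mod 4) is itself a sum of two squares; find a² by testing p − a² for a perfect square:
  5: 5 − 1² = 4 = 2² ⇒ 5 = 1² + 2².
  17: 17 − 1² = 16 = 4² ⇒ 17 = 1² + 4².
  53: 53 − 1² = 52, 53 − 2² = 49 = 7² ⇒ 53 = 2² + 7².
  Combine using the Brahmagupta–Fibonacci identity (a² + b²)(c² + d²) = (ac − bd)² + (ad + bc)² = (ac + bd)² + (ad − bc)²:
  5 · 17 = 85: from (1² + 2²)(1² + 4²), take (1·1 − 2·4, 1·4 + 2·1) = (1 − 8, 4 + 2) = (-7, 6); dropping signs (only squares matter) gives (7, 6); check 7² + 6² = 49 + 36 = 85 ✓.
  85 · 53 = 4505: from (7² + 6²)(2² + 7²), take (7·2 − 6·7, 7·7 + 6·2) = (14 − 42, 49 + 12) = (-28, 61); dropping signs (only squares matter) gives (28, 61); check 28² + 61² = 784 + 3721 = 4505 ✓.
  Scale by k = 2: (2·28, 2·61) = (56, 122).
Step 4: Order so x ≤ y and verify: 56² + 122² = 3136 + 14884 = 18020 = n. ✓

n = 18020 = 56² + 122² (one valid representation with x ≤ y).


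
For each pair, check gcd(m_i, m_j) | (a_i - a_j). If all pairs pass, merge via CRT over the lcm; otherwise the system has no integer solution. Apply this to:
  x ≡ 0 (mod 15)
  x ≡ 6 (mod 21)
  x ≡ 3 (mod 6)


Moduli 15, 21, 6 are not pairwise coprime, so CRT works modulo lcm(m_i) when all pairwise compatibility conditions hold.
Pairwise compatibility: gcd(m_i, m_j) must divide a_i - a_j for every pair.
Merge one congruence at a time:
  Start: x ≡ 0 (mod 15).
  Combine with x ≡ 6 (mod 21): gcd(15, 21) = 3; 6 - 0 = 6, which IS divisible by 3, so compatible.
    Write x = 0 + 15·t and substitute into x ≡ 6 (mod 21): 15·t ≡ 6 − 0 = 6 (mod 21).
    Divide the congruence (and modulus) by g = 3: 5·t ≡ 2 (mod 7).
    The inverse of 5 mod 7 is 3 (since 5·3 = 15 = 2·7 + 1), so t ≡ 3·2 = 6 ≡ 6 (mod 7).
    Then x = 0 + 15·6 = 90, valid modulo lcm(15, 21) = 105: x ≡ 90 (mod 105).
  Combine with x ≡ 3 (mod 6): gcd(105, 6) = 3; 3 - 90 = -87, which IS divisible by 3, so compatible.
    Write x = 90 + 105·t and substitute into x ≡ 3 (mod 6): 105·t ≡ 3 − 90 = -87 (mod 6).
    Divide the congruence (and modulus) by g = 3: 35·t ≡ -29 (mod 2).
    Reduce coefficients mod 2: 1·t ≡ 1 (mod 2).
    So t ≡ 1 (mod 2).
    Then x = 90 + 105·1 = 195, valid modulo lcm(105, 6) = 210: x ≡ 195 (mod 210).
Verify: 195 mod 15 = 0, 195 mod 21 = 6, 195 mod 6 = 3.

x ≡ 195 (mod 210).


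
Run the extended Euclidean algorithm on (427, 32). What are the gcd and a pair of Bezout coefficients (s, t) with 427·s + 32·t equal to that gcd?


Euclidean algorithm on (427, 32) — divide until remainder is 0:
  427 = 13 · 32 + 11
  32 = 2 · 11 + 10
  11 = 1 · 10 + 1
  10 = 10 · 1 + 0
gcd(427, 32) = 1.
Track Bezout coefficients alongside the remainders: start with r₀ = 427 = a·1 + b·0 (s = 1, t = 0) and r₁ = 32 = a·0 + b·1 (s = 0, t = 1); each new remainder r_{k+1} = r_{k-1} − q_k·r_k inherits s_{k+1} = s_{k-1} − q_k·s_k, t_{k+1} = t_{k-1} − q_k·t_k, so r_k = a·s_k + b·t_k at every step:
  q = 13: r = 11, s = 1 − 13·0 = 1, t = 0 − 13·1 = -13  (check: 427·1 + 32·(-13) = 11)
  q = 2: r = 10, s = 0 − 2·1 = -2, t = 1 − 2·(-13) = 27  (check: 427·(-2) + 32·27 = 10)
  q = 1: r = 1, s = 1 − 1·(-2) = 3, t = -13 − 1·27 = -40  (check: 427·3 + 32·(-40) = 1)
The row with r = 1 (the gcd) gives the Bezout coefficients s = 3, t = -40.
Result: 427 · (3) + 32 · (-40) = 1.

gcd(427, 32) = 1; s = 3, t = -40 (check: 427·3 + 32·(-40) = 1).


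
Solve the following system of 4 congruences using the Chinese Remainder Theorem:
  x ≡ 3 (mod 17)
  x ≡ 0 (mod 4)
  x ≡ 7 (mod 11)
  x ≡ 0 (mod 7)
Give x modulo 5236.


Product of moduli M = 17 · 4 · 11 · 7 = 5236.
Merge one congruence at a time:
  Start: x ≡ 3 (mod 17).
  Combine with x ≡ 0 (mod 4); new modulus lcm = 68.
    Write x = 3 + 17·t and substitute into x ≡ 0 (mod 4): 17·t ≡ 0 − 3 = -3 (mod 4).
    Reduce coefficients mod 4: 1·t ≡ 1 (mod 4).
    So t ≡ 1 (mod 4).
    Then x = 3 + 17·1 = 20, valid modulo lcm(17, 4) = 68: x ≡ 20 (mod 68).
  Combine with x ≡ 7 (mod 11); new modulus lcm = 748.
    Write x = 20 + 68·t and substitute into x ≡ 7 (mod 11): 68·t ≡ 7 − 20 = -13 (mod 11).
    Reduce coefficients mod 11: 2·t ≡ 9 (mod 11).
    The inverse of 2 mod 11 is 6 (since 2·6 = 12 = 1·11 + 1), so t ≡ 6·9 = 54 ≡ 10 (mod 11).
    Then x = 20 + 68·10 = 700, valid modulo lcm(68, 11) = 748: x ≡ 700 (mod 748).
  Combine with x ≡ 0 (mod 7); new modulus lcm = 5236.
    Write x = 700 + 748·t and substitute into x ≡ 0 (mod 7): 748·t ≡ 0 − 700 = -700 (mod 7).
    Reduce coefficients mod 7: 6·t ≡ 0 (mod 7).
    The inverse of 6 mod 7 is 6 (since 6·6 = 36 = 5·7 + 1), so t ≡ 6·0 = 0 ≡ 0 (mod 7).
    Then x = 700 + 748·0 = 700, valid modulo lcm(748, 7) = 5236: x ≡ 700 (mod 5236).
Verify against each original: 700 mod 17 = 3, 700 mod 4 = 0, 700 mod 11 = 7, 700 mod 7 = 0.

x ≡ 700 (mod 5236).


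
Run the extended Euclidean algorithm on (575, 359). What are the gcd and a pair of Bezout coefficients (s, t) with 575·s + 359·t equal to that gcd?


Euclidean algorithm on (575, 359) — divide until remainder is 0:
  575 = 1 · 359 + 216
  359 = 1 · 216 + 143
  216 = 1 · 143 + 73
  143 = 1 · 73 + 70
  73 = 1 · 70 + 3
  70 = 23 · 3 + 1
  3 = 3 · 1 + 0
gcd(575, 359) = 1.
Track Bezout coefficients alongside the remainders: start with r₀ = 575 = a·1 + b·0 (s = 1, t = 0) and r₁ = 359 = a·0 + b·1 (s = 0, t = 1); each new remainder r_{k+1} = r_{k-1} − q_k·r_k inherits s_{k+1} = s_{k-1} − q_k·s_k, t_{k+1} = t_{k-1} − q_k·t_k, so r_k = a·s_k + b·t_k at every step:
  q = 1: r = 216, s = 1 − 1·0 = 1, t = 0 − 1·1 = -1  (check: 575·1 + 359·(-1) = 216)
  q = 1: r = 143, s = 0 − 1·1 = -1, t = 1 − 1·(-1) = 2  (check: 575·(-1) + 359·2 = 143)
  q = 1: r = 73, s = 1 − 1·(-1) = 2, t = -1 − 1·2 = -3  (check: 575·2 + 359·(-3) = 73)
  q = 1: r = 70, s = -1 − 1·2 = -3, t = 2 − 1·(-3) = 5  (check: 575·(-3) + 359·5 = 70)
  q = 1: r = 3, s = 2 − 1·(-3) = 5, t = -3 − 1·5 = -8  (check: 575·5 + 359·(-8) = 3)
  q = 23: r = 1, s = -3 − 23·5 = -118, t = 5 − 23·(-8) = 189  (check: 575·(-118) + 359·189 = 1)
The row with r = 1 (the gcd) gives the Bezout coefficients s = -118, t = 189.
Result: 575 · (-118) + 359 · (189) = 1.

gcd(575, 359) = 1; s = -118, t = 189 (check: 575·(-118) + 359·189 = 1).


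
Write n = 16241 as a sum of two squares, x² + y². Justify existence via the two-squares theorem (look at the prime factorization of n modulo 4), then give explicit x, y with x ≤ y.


Step 1: Factor n = 16241 = 109 · 149.
Step 2: Check the mod-4 condition on each prime factor: 109 ≡ 1 (mod 4), exponent 1; 149 ≡ 1 (mod 4), exponent 1.
All primes ≡ 3 (mod 4) appear to even exponent (or don't appear), so by the two-squares theorem n IS expressible as a sum of two squares.
Step 3: Build a representation. Here n = 109 · 149 is a product of primes ≡ 1 (mod 4). Each prime p ≡ 1 (mod 4) is itself a sum of two squares; find a² by testing p − a² for a perfect square:
  109: 109 − 1² = 108, 109 − 2² = 105, 109 − 3² = 100 = 10² ⇒ 109 = 3² + 10².
  149: 149 − 1² = 148, 149 − 2² = 145, 149 − 3² = 140, 149 − 4² = 133, 149 − 5² = 124, 149 − 6² = 113, 149 − 7² = 100 = 10² ⇒ 149 = 7² + 10².
  Combine using the Brahmagupta–Fibonacci identity (a² + b²)(c² + d²) = (ac − bd)² + (ad + bc)² = (ac + bd)² + (ad − bc)²:
  109 · 149 = 16241: from (3² + 10²)(7² + 10²), take (3·7 − 10·10, 3·10 + 10·7) = (21 − 100, 30 + 70) = (-79, 100); dropping signs (only squares matter) gives (79, 100); check 79² + 100² = 6241 + 10000 = 16241 ✓.
Step 4: Order so x ≤ y and verify: 79² + 100² = 6241 + 10000 = 16241 = n. ✓

n = 16241 = 79² + 100² (one valid representation with x ≤ y).


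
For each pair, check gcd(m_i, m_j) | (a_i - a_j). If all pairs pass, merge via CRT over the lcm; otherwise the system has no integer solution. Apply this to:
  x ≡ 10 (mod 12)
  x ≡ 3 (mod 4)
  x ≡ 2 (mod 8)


Moduli 12, 4, 8 are not pairwise coprime, so CRT works modulo lcm(m_i) when all pairwise compatibility conditions hold.
Pairwise compatibility: gcd(m_i, m_j) must divide a_i - a_j for every pair.
Merge one congruence at a time:
  Start: x ≡ 10 (mod 12).
  Combine with x ≡ 3 (mod 4): gcd(12, 4) = 4, and 3 - 10 = -7 is NOT divisible by 4.
    ⇒ system is inconsistent (no integer solution).

No solution (the system is inconsistent).


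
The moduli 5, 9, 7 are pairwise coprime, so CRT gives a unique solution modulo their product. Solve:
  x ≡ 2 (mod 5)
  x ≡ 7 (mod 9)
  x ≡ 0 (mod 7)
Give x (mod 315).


Moduli 5, 9, 7 are pairwise coprime; by CRT there is a unique solution modulo M = 5 · 9 · 7 = 315.
Solve pairwise, accumulating the modulus:
  Start with x ≡ 2 (mod 5).
  Combine with x ≡ 7 (mod 9): since gcd(5, 9) = 1, we get a unique residue mod 45.
    Write x = 2 + 5·t and substitute into x ≡ 7 (mod 9): 5·t ≡ 7 − 2 = 5 (mod 9).
    The inverse of 5 mod 9 is 2 (since 5·2 = 10 = 1·9 + 1), so t ≡ 2·5 = 10 ≡ 1 (mod 9).
    Then x = 2 + 5·1 = 7, valid modulo lcm(5, 9) = 45: x ≡ 7 (mod 45).
  Combine with x ≡ 0 (mod 7): since gcd(45, 7) = 1, we get a unique residue mod 315.
    Write x = 7 + 45·t and substitute into x ≡ 0 (mod 7): 45·t ≡ 0 − 7 = -7 (mod 7).
    Reduce coefficients mod 7: 3·t ≡ 0 (mod 7).
    The inverse of 3 mod 7 is 5 (since 3·5 = 15 = 2·7 + 1), so t ≡ 5·0 = 0 ≡ 0 (mod 7).
    Then x = 7 + 45·0 = 7, valid modulo lcm(45, 7) = 315: x ≡ 7 (mod 315).
Verify: 7 mod 5 = 2 ✓, 7 mod 9 = 7 ✓, 7 mod 7 = 0 ✓.

x ≡ 7 (mod 315).


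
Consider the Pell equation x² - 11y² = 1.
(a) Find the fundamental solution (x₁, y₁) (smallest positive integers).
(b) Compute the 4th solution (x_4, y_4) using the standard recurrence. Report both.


Step 1: Find the fundamental solution (x₁, y₁) of x² - 11y² = 1.
  Expand √11 as a continued fraction. a₀ = ⌊√11⌋ = 3; iterate m_{k+1} = d_k·a_k − m_k, d_{k+1} = (11 − m_{k+1}²)/d_k, a_{k+1} = ⌊(a₀ + m_{k+1})/d_{k+1}⌋ (starting m₀ = 0, d₀ = 1), with convergents p_k = a_k·p_{k-1} + p_{k-2}, q_k = a_k·q_{k-1} + q_{k-2} (p₋₁ = 1, q₋₁ = 0):
  k = 0: a₀ = 3; p₀/q₀ = 3/1; p₀² − 11·q₀² = 9 − 11 = -2.
  k = 1: m = 3, d = 2, a = ⌊(3 + 3)/2⌋ = 3; p/q = (3·3 + 1)/(3·1 + 0) = 10/3; p² − 11·q² = 100 − 99 = 1.
  The first convergent with p² − 11·q² = 1 gives the fundamental solution (x₁, y₁) = (10, 3).
Step 2: Apply the recurrence (x_{n+1}, y_{n+1}) = (x₁x_n + 11y₁y_n, x₁y_n + y₁x_n) repeatedly.
  From (x_1, y_1) = (10, 3): x_2 = 10·10 + 11·3·3 = 199; y_2 = 10·3 + 3·10 = 60.
  From (x_2, y_2) = (199, 60): x_3 = 10·199 + 11·3·60 = 3970; y_3 = 10·60 + 3·199 = 1197.
  From (x_3, y_3) = (3970, 1197): x_4 = 10·3970 + 11·3·1197 = 79201; y_4 = 10·1197 + 3·3970 = 23880.
Step 3: Verify x_4² - 11·y_4² = 6272798401 - 6272798400 = 1 (should be 1). ✓

(x_1, y_1) = (10, 3); (x_4, y_4) = (79201, 23880).


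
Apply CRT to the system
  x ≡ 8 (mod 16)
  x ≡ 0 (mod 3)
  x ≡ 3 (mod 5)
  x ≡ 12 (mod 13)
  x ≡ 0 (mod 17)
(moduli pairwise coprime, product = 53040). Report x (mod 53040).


Product of moduli M = 16 · 3 · 5 · 13 · 17 = 53040.
Merge one congruence at a time:
  Start: x ≡ 8 (mod 16).
  Combine with x ≡ 0 (mod 3); new modulus lcm = 48.
    Write x = 8 + 16·t and substitute into x ≡ 0 (mod 3): 16·t ≡ 0 − 8 = -8 (mod 3).
    Reduce coefficients mod 3: 1·t ≡ 1 (mod 3).
    So t ≡ 1 (mod 3).
    Then x = 8 + 16·1 = 24, valid modulo lcm(16, 3) = 48: x ≡ 24 (mod 48).
  Combine with x ≡ 3 (mod 5); new modulus lcm = 240.
    Write x = 24 + 48·t and substitute into x ≡ 3 (mod 5): 48·t ≡ 3 − 24 = -21 (mod 5).
    Reduce coefficients mod 5: 3·t ≡ 4 (mod 5).
    The inverse of 3 mod 5 is 2 (since 3·2 = 6 = 1·5 + 1), so t ≡ 2·4 = 8 ≡ 3 (mod 5).
    Then x = 24 + 48·3 = 168, valid modulo lcm(48, 5) = 240: x ≡ 168 (mod 240).
  Combine with x ≡ 12 (mod 13); new modulus lcm = 3120.
    Write x = 168 + 240·t and substitute into x ≡ 12 (mod 13): 240·t ≡ 12 − 168 = -156 (mod 13).
    Reduce coefficients mod 13: 6·t ≡ 0 (mod 13).
    The inverse of 6 mod 13 is 11 (since 6·11 = 66 = 5·13 + 1), so t ≡ 11·0 = 0 ≡ 0 (mod 13).
    Then x = 168 + 240·0 = 168, valid modulo lcm(240, 13) = 3120: x ≡ 168 (mod 3120).
  Combine with x ≡ 0 (mod 17); new modulus lcm = 53040.
    Write x = 168 + 3120·t and substitute into x ≡ 0 (mod 17): 3120·t ≡ 0 − 168 = -168 (mod 17).
    Reduce coefficients mod 17: 9·t ≡ 2 (mod 17).
    The inverse of 9 mod 17 is 2 (since 9·2 = 18 = 1·17 + 1), so t ≡ 2·2 = 4 ≡ 4 (mod 17).
    Then x = 168 + 3120·4 = 12648, valid modulo lcm(3120, 17) = 53040: x ≡ 12648 (mod 53040).
Verify against each original: 12648 mod 16 = 8, 12648 mod 3 = 0, 12648 mod 5 = 3, 12648 mod 13 = 12, 12648 mod 17 = 0.

x ≡ 12648 (mod 53040).


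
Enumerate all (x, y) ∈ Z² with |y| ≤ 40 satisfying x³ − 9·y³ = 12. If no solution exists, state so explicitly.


The equation is x³ - 9y³ = 12. For fixed y, x³ = 9·y³ + 12, so a solution requires the RHS to be a perfect cube.
Strategy: iterate y from -40 to 40, compute RHS = 9·y³ + 12, and check whether it is a (positive or negative) perfect cube.
Check small values of y:
  y = 0: RHS = 12 is not a perfect cube.
  y = 1: RHS = 21 is not a perfect cube.
  y = -1: RHS = 3 is not a perfect cube.
  y = 2: RHS = 84 is not a perfect cube.
  y = -2: RHS = -60 is not a perfect cube.
  y = 3: RHS = 255 is not a perfect cube.
  y = -3: RHS = -231 is not a perfect cube.
Continuing the search up to |y| = 40 finds no solutions either.
No (x, y) in the scanned range satisfies the equation.

No integer solutions with |y| ≤ 40.


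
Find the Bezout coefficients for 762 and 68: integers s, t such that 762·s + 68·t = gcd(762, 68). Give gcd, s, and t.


Euclidean algorithm on (762, 68) — divide until remainder is 0:
  762 = 11 · 68 + 14
  68 = 4 · 14 + 12
  14 = 1 · 12 + 2
  12 = 6 · 2 + 0
gcd(762, 68) = 2.
Track Bezout coefficients alongside the remainders: start with r₀ = 762 = a·1 + b·0 (s = 1, t = 0) and r₁ = 68 = a·0 + b·1 (s = 0, t = 1); each new remainder r_{k+1} = r_{k-1} − q_k·r_k inherits s_{k+1} = s_{k-1} − q_k·s_k, t_{k+1} = t_{k-1} − q_k·t_k, so r_k = a·s_k + b·t_k at every step:
  q = 11: r = 14, s = 1 − 11·0 = 1, t = 0 − 11·1 = -11  (check: 762·1 + 68·(-11) = 14)
  q = 4: r = 12, s = 0 − 4·1 = -4, t = 1 − 4·(-11) = 45  (check: 762·(-4) + 68·45 = 12)
  q = 1: r = 2, s = 1 − 1·(-4) = 5, t = -11 − 1·45 = -56  (check: 762·5 + 68·(-56) = 2)
The row with r = 2 (the gcd) gives the Bezout coefficients s = 5, t = -56.
Result: 762 · (5) + 68 · (-56) = 2.

gcd(762, 68) = 2; s = 5, t = -56 (check: 762·5 + 68·(-56) = 2).


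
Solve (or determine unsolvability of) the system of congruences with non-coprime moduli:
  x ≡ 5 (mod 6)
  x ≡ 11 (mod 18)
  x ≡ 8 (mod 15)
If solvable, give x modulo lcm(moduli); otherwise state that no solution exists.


Moduli 6, 18, 15 are not pairwise coprime, so CRT works modulo lcm(m_i) when all pairwise compatibility conditions hold.
Pairwise compatibility: gcd(m_i, m_j) must divide a_i - a_j for every pair.
Merge one congruence at a time:
  Start: x ≡ 5 (mod 6).
  Combine with x ≡ 11 (mod 18): gcd(6, 18) = 6; 11 - 5 = 6, which IS divisible by 6, so compatible.
    Write x = 5 + 6·t and substitute into x ≡ 11 (mod 18): 6·t ≡ 11 − 5 = 6 (mod 18).
    Divide the congruence (and modulus) by g = 6: 1·t ≡ 1 (mod 3).
    So t ≡ 1 (mod 3).
    Then x = 5 + 6·1 = 11, valid modulo lcm(6, 18) = 18: x ≡ 11 (mod 18).
  Combine with x ≡ 8 (mod 15): gcd(18, 15) = 3; 8 - 11 = -3, which IS divisible by 3, so compatible.
    Write x = 11 + 18·t and substitute into x ≡ 8 (mod 15): 18·t ≡ 8 − 11 = -3 (mod 15).
    Divide the congruence (and modulus) by g = 3: 6·t ≡ -1 (mod 5).
    Reduce coefficients mod 5: 1·t ≡ 4 (mod 5).
    So t ≡ 4 (mod 5).
    Then x = 11 + 18·4 = 83, valid modulo lcm(18, 15) = 90: x ≡ 83 (mod 90).
Verify: 83 mod 6 = 5, 83 mod 18 = 11, 83 mod 15 = 8.

x ≡ 83 (mod 90).


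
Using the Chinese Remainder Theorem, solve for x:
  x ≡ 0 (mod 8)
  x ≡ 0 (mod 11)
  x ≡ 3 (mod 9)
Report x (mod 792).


Moduli 8, 11, 9 are pairwise coprime; by CRT there is a unique solution modulo M = 8 · 11 · 9 = 792.
Solve pairwise, accumulating the modulus:
  Start with x ≡ 0 (mod 8).
  Combine with x ≡ 0 (mod 11): since gcd(8, 11) = 1, we get a unique residue mod 88.
    Write x = 0 + 8·t and substitute into x ≡ 0 (mod 11): 8·t ≡ 0 − 0 = 0 (mod 11).
    The inverse of 8 mod 11 is 7 (since 8·7 = 56 = 5·11 + 1), so t ≡ 7·0 = 0 ≡ 0 (mod 11).
    Then x = 0 + 8·0 = 0, valid modulo lcm(8, 11) = 88: x ≡ 0 (mod 88).
  Combine with x ≡ 3 (mod 9): since gcd(88, 9) = 1, we get a unique residue mod 792.
    Write x = 0 + 88·t and substitute into x ≡ 3 (mod 9): 88·t ≡ 3 − 0 = 3 (mod 9).
    Reduce coefficients mod 9: 7·t ≡ 3 (mod 9).
    The inverse of 7 mod 9 is 4 (since 7·4 = 28 = 3·9 + 1), so t ≡ 4·3 = 12 ≡ 3 (mod 9).
    Then x = 0 + 88·3 = 264, valid modulo lcm(88, 9) = 792: x ≡ 264 (mod 792).
Verify: 264 mod 8 = 0 ✓, 264 mod 11 = 0 ✓, 264 mod 9 = 3 ✓.

x ≡ 264 (mod 792).


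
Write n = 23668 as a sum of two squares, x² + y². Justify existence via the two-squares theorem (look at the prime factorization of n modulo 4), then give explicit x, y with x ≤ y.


Step 1: Factor n = 23668 = 2^2 · 61 · 97.
Step 2: Check the mod-4 condition on each prime factor: 2 = 2 (special); 61 ≡ 1 (mod 4), exponent 1; 97 ≡ 1 (mod 4), exponent 1.
All primes ≡ 3 (mod 4) appear to even exponent (or don't appear), so by the two-squares theorem n IS expressible as a sum of two squares.
Step 3: Build a representation. Group n = k² · m with k = 2 and m = 61 · 97 = 5917 (a product of primes ≡ 1 (mod 4)); a representation of m scales to one of n via (k·x)² + (k·y)² = k²(x² + y²). Each prime p ≡ 1 (mod 4) is itself a sum of two squares; find a² by testing p − a² for a perfect square:
  61: 61 − 1² = 60, 61 − 2² = 57, 61 − 3² = 52, 61 − 4² = 45, 61 − 5² = 36 = 6² ⇒ 61 = 5² + 6².
  97: 97 − 1² = 96, 97 − 2² = 93, 97 − 3² = 88, 97 − 4² = 81 = 9² ⇒ 97 = 4² + 9².
  Combine using the Brahmagupta–Fibonacci identity (a² + b²)(c² + d²) = (ac − bd)² + (ad + bc)² = (ac + bd)² + (ad − bc)²:
  61 · 97 = 5917: from (5² + 6²)(4² + 9²), take (5·4 − 6·9, 5·9 + 6·4) = (20 − 54, 45 + 24) = (-34, 69); dropping signs (only squares matter) gives (34, 69); check 34² + 69² = 1156 + 4761 = 5917 ✓.
  Scale by k = 2: (2·34, 2·69) = (68, 138).
Step 4: Order so x ≤ y and verify: 68² + 138² = 4624 + 19044 = 23668 = n. ✓

n = 23668 = 68² + 138² (one valid representation with x ≤ y).
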